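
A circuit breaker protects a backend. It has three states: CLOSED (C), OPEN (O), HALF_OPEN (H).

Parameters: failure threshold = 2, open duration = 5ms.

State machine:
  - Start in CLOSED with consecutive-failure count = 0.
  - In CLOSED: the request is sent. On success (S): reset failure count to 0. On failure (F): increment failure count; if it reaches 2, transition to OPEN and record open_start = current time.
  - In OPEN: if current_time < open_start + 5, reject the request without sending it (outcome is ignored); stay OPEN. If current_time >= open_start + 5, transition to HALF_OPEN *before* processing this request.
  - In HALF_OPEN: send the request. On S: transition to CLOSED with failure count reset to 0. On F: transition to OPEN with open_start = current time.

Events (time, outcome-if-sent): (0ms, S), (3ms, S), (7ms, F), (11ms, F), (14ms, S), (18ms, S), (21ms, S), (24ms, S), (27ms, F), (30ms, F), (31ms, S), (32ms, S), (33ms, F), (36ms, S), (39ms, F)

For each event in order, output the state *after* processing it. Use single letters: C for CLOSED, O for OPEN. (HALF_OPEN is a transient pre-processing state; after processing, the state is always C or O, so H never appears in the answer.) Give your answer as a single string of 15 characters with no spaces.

Answer: CCCOOCCCCOOOOCC

Derivation:
State after each event:
  event#1 t=0ms outcome=S: state=CLOSED
  event#2 t=3ms outcome=S: state=CLOSED
  event#3 t=7ms outcome=F: state=CLOSED
  event#4 t=11ms outcome=F: state=OPEN
  event#5 t=14ms outcome=S: state=OPEN
  event#6 t=18ms outcome=S: state=CLOSED
  event#7 t=21ms outcome=S: state=CLOSED
  event#8 t=24ms outcome=S: state=CLOSED
  event#9 t=27ms outcome=F: state=CLOSED
  event#10 t=30ms outcome=F: state=OPEN
  event#11 t=31ms outcome=S: state=OPEN
  event#12 t=32ms outcome=S: state=OPEN
  event#13 t=33ms outcome=F: state=OPEN
  event#14 t=36ms outcome=S: state=CLOSED
  event#15 t=39ms outcome=F: state=CLOSED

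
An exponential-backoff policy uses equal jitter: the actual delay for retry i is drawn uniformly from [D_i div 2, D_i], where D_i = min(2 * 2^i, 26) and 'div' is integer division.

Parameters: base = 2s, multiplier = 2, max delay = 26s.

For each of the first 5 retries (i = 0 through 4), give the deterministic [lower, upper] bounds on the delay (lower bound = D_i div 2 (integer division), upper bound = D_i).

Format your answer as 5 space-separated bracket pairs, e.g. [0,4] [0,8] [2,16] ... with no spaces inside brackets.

Computing bounds per retry:
  i=0: D_i=min(2*2^0,26)=2, bounds=[1,2]
  i=1: D_i=min(2*2^1,26)=4, bounds=[2,4]
  i=2: D_i=min(2*2^2,26)=8, bounds=[4,8]
  i=3: D_i=min(2*2^3,26)=16, bounds=[8,16]
  i=4: D_i=min(2*2^4,26)=26, bounds=[13,26]

Answer: [1,2] [2,4] [4,8] [8,16] [13,26]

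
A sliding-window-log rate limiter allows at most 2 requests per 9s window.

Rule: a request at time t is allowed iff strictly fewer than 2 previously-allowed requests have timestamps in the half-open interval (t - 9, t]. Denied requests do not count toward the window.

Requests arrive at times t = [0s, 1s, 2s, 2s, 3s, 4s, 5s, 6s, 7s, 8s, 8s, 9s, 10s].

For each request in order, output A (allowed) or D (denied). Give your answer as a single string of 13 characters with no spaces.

Tracking allowed requests in the window:
  req#1 t=0s: ALLOW
  req#2 t=1s: ALLOW
  req#3 t=2s: DENY
  req#4 t=2s: DENY
  req#5 t=3s: DENY
  req#6 t=4s: DENY
  req#7 t=5s: DENY
  req#8 t=6s: DENY
  req#9 t=7s: DENY
  req#10 t=8s: DENY
  req#11 t=8s: DENY
  req#12 t=9s: ALLOW
  req#13 t=10s: ALLOW

Answer: AADDDDDDDDDAA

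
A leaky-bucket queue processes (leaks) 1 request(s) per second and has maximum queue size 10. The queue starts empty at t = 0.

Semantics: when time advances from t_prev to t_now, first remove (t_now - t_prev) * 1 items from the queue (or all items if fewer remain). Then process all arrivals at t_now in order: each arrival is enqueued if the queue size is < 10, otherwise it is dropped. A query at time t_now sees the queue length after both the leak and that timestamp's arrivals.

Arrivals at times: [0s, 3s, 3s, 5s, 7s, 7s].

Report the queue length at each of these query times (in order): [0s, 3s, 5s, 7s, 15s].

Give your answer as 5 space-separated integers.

Queue lengths at query times:
  query t=0s: backlog = 1
  query t=3s: backlog = 2
  query t=5s: backlog = 1
  query t=7s: backlog = 2
  query t=15s: backlog = 0

Answer: 1 2 1 2 0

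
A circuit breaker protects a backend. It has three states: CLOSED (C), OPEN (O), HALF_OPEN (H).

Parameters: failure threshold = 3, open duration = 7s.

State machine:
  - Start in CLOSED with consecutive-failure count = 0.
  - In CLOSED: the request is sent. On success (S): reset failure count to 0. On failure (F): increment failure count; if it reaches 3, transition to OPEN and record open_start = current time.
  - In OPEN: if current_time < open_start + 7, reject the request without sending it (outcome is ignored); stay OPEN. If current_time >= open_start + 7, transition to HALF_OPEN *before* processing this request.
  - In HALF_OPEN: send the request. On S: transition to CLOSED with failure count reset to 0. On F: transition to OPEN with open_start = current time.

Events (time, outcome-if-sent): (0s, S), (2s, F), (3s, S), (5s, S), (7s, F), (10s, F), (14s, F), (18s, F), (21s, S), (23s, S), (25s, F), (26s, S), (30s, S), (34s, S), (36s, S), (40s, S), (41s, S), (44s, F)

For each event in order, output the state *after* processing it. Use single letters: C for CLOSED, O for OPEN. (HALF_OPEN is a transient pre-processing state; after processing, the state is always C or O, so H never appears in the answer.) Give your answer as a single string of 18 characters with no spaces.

State after each event:
  event#1 t=0s outcome=S: state=CLOSED
  event#2 t=2s outcome=F: state=CLOSED
  event#3 t=3s outcome=S: state=CLOSED
  event#4 t=5s outcome=S: state=CLOSED
  event#5 t=7s outcome=F: state=CLOSED
  event#6 t=10s outcome=F: state=CLOSED
  event#7 t=14s outcome=F: state=OPEN
  event#8 t=18s outcome=F: state=OPEN
  event#9 t=21s outcome=S: state=CLOSED
  event#10 t=23s outcome=S: state=CLOSED
  event#11 t=25s outcome=F: state=CLOSED
  event#12 t=26s outcome=S: state=CLOSED
  event#13 t=30s outcome=S: state=CLOSED
  event#14 t=34s outcome=S: state=CLOSED
  event#15 t=36s outcome=S: state=CLOSED
  event#16 t=40s outcome=S: state=CLOSED
  event#17 t=41s outcome=S: state=CLOSED
  event#18 t=44s outcome=F: state=CLOSED

Answer: CCCCCCOOCCCCCCCCCC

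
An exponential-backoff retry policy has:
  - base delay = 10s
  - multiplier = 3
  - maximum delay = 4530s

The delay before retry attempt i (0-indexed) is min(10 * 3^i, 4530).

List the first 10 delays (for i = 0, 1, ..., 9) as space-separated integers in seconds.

Answer: 10 30 90 270 810 2430 4530 4530 4530 4530

Derivation:
Computing each delay:
  i=0: min(10*3^0, 4530) = 10
  i=1: min(10*3^1, 4530) = 30
  i=2: min(10*3^2, 4530) = 90
  i=3: min(10*3^3, 4530) = 270
  i=4: min(10*3^4, 4530) = 810
  i=5: min(10*3^5, 4530) = 2430
  i=6: min(10*3^6, 4530) = 4530
  i=7: min(10*3^7, 4530) = 4530
  i=8: min(10*3^8, 4530) = 4530
  i=9: min(10*3^9, 4530) = 4530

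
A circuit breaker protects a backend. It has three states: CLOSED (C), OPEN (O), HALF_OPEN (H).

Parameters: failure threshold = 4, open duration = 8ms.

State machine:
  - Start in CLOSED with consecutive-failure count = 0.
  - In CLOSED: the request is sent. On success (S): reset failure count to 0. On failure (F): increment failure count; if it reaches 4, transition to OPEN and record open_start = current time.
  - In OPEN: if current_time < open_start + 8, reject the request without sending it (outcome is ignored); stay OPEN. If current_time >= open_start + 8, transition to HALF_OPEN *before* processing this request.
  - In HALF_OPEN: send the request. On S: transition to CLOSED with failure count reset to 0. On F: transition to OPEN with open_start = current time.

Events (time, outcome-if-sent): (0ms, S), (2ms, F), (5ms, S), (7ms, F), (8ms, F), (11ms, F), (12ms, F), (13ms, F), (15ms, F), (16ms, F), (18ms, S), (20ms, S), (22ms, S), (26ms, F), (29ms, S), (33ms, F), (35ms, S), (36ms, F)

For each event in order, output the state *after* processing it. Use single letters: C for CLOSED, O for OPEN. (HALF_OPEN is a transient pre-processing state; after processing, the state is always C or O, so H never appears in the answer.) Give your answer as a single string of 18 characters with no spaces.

Answer: CCCCCCOOOOOCCCCCCC

Derivation:
State after each event:
  event#1 t=0ms outcome=S: state=CLOSED
  event#2 t=2ms outcome=F: state=CLOSED
  event#3 t=5ms outcome=S: state=CLOSED
  event#4 t=7ms outcome=F: state=CLOSED
  event#5 t=8ms outcome=F: state=CLOSED
  event#6 t=11ms outcome=F: state=CLOSED
  event#7 t=12ms outcome=F: state=OPEN
  event#8 t=13ms outcome=F: state=OPEN
  event#9 t=15ms outcome=F: state=OPEN
  event#10 t=16ms outcome=F: state=OPEN
  event#11 t=18ms outcome=S: state=OPEN
  event#12 t=20ms outcome=S: state=CLOSED
  event#13 t=22ms outcome=S: state=CLOSED
  event#14 t=26ms outcome=F: state=CLOSED
  event#15 t=29ms outcome=S: state=CLOSED
  event#16 t=33ms outcome=F: state=CLOSED
  event#17 t=35ms outcome=S: state=CLOSED
  event#18 t=36ms outcome=F: state=CLOSED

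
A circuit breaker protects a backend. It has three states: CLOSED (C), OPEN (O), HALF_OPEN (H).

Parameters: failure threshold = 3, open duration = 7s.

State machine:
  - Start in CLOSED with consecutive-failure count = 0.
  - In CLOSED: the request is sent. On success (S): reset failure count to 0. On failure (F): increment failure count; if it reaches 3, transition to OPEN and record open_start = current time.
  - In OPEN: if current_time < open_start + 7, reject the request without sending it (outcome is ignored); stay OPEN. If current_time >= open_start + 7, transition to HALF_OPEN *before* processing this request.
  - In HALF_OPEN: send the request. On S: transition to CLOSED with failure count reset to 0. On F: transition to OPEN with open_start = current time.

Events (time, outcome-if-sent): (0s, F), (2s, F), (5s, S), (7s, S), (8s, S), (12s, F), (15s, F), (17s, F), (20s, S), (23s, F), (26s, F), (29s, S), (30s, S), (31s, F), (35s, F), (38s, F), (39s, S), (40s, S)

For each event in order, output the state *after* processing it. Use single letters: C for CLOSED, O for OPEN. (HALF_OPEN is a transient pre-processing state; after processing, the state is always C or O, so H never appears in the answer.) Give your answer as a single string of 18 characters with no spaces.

Answer: CCCCCCCOOOOOOOOOOO

Derivation:
State after each event:
  event#1 t=0s outcome=F: state=CLOSED
  event#2 t=2s outcome=F: state=CLOSED
  event#3 t=5s outcome=S: state=CLOSED
  event#4 t=7s outcome=S: state=CLOSED
  event#5 t=8s outcome=S: state=CLOSED
  event#6 t=12s outcome=F: state=CLOSED
  event#7 t=15s outcome=F: state=CLOSED
  event#8 t=17s outcome=F: state=OPEN
  event#9 t=20s outcome=S: state=OPEN
  event#10 t=23s outcome=F: state=OPEN
  event#11 t=26s outcome=F: state=OPEN
  event#12 t=29s outcome=S: state=OPEN
  event#13 t=30s outcome=S: state=OPEN
  event#14 t=31s outcome=F: state=OPEN
  event#15 t=35s outcome=F: state=OPEN
  event#16 t=38s outcome=F: state=OPEN
  event#17 t=39s outcome=S: state=OPEN
  event#18 t=40s outcome=S: state=OPEN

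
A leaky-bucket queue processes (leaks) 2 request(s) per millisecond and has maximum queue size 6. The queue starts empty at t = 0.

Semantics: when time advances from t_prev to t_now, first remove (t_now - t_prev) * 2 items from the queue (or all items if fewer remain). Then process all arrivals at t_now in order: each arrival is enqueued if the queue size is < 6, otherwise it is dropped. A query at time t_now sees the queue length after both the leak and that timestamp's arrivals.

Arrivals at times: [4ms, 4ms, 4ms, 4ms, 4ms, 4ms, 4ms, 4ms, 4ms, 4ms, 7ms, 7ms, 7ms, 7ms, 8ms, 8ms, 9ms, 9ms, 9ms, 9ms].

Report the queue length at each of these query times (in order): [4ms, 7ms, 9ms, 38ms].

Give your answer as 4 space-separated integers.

Answer: 6 4 6 0

Derivation:
Queue lengths at query times:
  query t=4ms: backlog = 6
  query t=7ms: backlog = 4
  query t=9ms: backlog = 6
  query t=38ms: backlog = 0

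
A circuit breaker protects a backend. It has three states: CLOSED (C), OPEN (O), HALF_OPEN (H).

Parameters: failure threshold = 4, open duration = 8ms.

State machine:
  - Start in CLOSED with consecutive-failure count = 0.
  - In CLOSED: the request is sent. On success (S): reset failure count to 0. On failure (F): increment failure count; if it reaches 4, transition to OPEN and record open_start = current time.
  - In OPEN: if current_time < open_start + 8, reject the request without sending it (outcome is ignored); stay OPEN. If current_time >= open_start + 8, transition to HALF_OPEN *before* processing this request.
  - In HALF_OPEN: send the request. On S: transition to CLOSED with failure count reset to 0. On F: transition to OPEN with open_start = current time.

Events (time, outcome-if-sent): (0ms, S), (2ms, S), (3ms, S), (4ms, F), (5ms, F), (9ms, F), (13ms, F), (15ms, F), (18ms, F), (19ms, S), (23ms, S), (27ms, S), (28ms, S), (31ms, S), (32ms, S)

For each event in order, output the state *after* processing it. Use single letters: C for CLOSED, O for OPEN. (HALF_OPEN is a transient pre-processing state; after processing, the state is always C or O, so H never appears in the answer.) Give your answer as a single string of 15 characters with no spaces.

State after each event:
  event#1 t=0ms outcome=S: state=CLOSED
  event#2 t=2ms outcome=S: state=CLOSED
  event#3 t=3ms outcome=S: state=CLOSED
  event#4 t=4ms outcome=F: state=CLOSED
  event#5 t=5ms outcome=F: state=CLOSED
  event#6 t=9ms outcome=F: state=CLOSED
  event#7 t=13ms outcome=F: state=OPEN
  event#8 t=15ms outcome=F: state=OPEN
  event#9 t=18ms outcome=F: state=OPEN
  event#10 t=19ms outcome=S: state=OPEN
  event#11 t=23ms outcome=S: state=CLOSED
  event#12 t=27ms outcome=S: state=CLOSED
  event#13 t=28ms outcome=S: state=CLOSED
  event#14 t=31ms outcome=S: state=CLOSED
  event#15 t=32ms outcome=S: state=CLOSED

Answer: CCCCCCOOOOCCCCC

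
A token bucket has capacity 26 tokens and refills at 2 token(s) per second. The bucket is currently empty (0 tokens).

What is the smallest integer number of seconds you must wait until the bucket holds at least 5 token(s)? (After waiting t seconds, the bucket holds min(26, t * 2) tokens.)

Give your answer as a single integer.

Answer: 3

Derivation:
Need t * 2 >= 5, so t >= 5/2.
Smallest integer t = ceil(5/2) = 3.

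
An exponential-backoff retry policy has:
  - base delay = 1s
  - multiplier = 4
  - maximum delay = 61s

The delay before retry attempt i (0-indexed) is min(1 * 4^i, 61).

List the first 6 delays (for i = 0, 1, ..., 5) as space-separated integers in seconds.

Answer: 1 4 16 61 61 61

Derivation:
Computing each delay:
  i=0: min(1*4^0, 61) = 1
  i=1: min(1*4^1, 61) = 4
  i=2: min(1*4^2, 61) = 16
  i=3: min(1*4^3, 61) = 61
  i=4: min(1*4^4, 61) = 61
  i=5: min(1*4^5, 61) = 61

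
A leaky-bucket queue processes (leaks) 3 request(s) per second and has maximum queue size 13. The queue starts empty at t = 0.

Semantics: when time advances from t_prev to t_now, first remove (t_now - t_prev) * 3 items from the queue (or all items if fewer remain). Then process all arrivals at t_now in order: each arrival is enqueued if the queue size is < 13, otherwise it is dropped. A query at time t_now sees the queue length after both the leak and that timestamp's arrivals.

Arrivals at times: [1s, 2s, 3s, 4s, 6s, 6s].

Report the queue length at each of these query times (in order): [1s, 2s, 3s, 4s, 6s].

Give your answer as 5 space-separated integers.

Queue lengths at query times:
  query t=1s: backlog = 1
  query t=2s: backlog = 1
  query t=3s: backlog = 1
  query t=4s: backlog = 1
  query t=6s: backlog = 2

Answer: 1 1 1 1 2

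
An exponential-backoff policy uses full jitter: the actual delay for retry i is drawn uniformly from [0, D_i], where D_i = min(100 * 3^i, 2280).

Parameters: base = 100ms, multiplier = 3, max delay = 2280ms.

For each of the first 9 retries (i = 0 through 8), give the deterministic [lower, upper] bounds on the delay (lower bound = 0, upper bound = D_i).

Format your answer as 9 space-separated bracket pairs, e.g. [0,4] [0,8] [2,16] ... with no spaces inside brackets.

Computing bounds per retry:
  i=0: D_i=min(100*3^0,2280)=100, bounds=[0,100]
  i=1: D_i=min(100*3^1,2280)=300, bounds=[0,300]
  i=2: D_i=min(100*3^2,2280)=900, bounds=[0,900]
  i=3: D_i=min(100*3^3,2280)=2280, bounds=[0,2280]
  i=4: D_i=min(100*3^4,2280)=2280, bounds=[0,2280]
  i=5: D_i=min(100*3^5,2280)=2280, bounds=[0,2280]
  i=6: D_i=min(100*3^6,2280)=2280, bounds=[0,2280]
  i=7: D_i=min(100*3^7,2280)=2280, bounds=[0,2280]
  i=8: D_i=min(100*3^8,2280)=2280, bounds=[0,2280]

Answer: [0,100] [0,300] [0,900] [0,2280] [0,2280] [0,2280] [0,2280] [0,2280] [0,2280]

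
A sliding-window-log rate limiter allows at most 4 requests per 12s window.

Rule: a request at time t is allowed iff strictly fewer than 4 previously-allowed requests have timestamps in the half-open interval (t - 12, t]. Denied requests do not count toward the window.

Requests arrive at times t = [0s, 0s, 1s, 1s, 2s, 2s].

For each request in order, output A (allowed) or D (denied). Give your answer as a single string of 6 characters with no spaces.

Answer: AAAADD

Derivation:
Tracking allowed requests in the window:
  req#1 t=0s: ALLOW
  req#2 t=0s: ALLOW
  req#3 t=1s: ALLOW
  req#4 t=1s: ALLOW
  req#5 t=2s: DENY
  req#6 t=2s: DENY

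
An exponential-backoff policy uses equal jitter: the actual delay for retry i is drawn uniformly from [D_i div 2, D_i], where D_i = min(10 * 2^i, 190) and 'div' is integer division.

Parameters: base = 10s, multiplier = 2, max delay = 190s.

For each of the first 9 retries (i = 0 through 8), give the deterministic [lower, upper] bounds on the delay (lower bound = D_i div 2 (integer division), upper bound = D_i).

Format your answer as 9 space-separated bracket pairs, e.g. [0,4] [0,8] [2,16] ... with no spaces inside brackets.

Computing bounds per retry:
  i=0: D_i=min(10*2^0,190)=10, bounds=[5,10]
  i=1: D_i=min(10*2^1,190)=20, bounds=[10,20]
  i=2: D_i=min(10*2^2,190)=40, bounds=[20,40]
  i=3: D_i=min(10*2^3,190)=80, bounds=[40,80]
  i=4: D_i=min(10*2^4,190)=160, bounds=[80,160]
  i=5: D_i=min(10*2^5,190)=190, bounds=[95,190]
  i=6: D_i=min(10*2^6,190)=190, bounds=[95,190]
  i=7: D_i=min(10*2^7,190)=190, bounds=[95,190]
  i=8: D_i=min(10*2^8,190)=190, bounds=[95,190]

Answer: [5,10] [10,20] [20,40] [40,80] [80,160] [95,190] [95,190] [95,190] [95,190]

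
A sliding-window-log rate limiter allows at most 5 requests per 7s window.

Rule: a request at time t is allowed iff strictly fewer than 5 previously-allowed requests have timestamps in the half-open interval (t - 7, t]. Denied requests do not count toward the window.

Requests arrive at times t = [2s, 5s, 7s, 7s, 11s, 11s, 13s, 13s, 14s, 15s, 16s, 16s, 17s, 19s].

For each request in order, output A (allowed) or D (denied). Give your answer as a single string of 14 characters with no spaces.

Tracking allowed requests in the window:
  req#1 t=2s: ALLOW
  req#2 t=5s: ALLOW
  req#3 t=7s: ALLOW
  req#4 t=7s: ALLOW
  req#5 t=11s: ALLOW
  req#6 t=11s: ALLOW
  req#7 t=13s: ALLOW
  req#8 t=13s: DENY
  req#9 t=14s: ALLOW
  req#10 t=15s: ALLOW
  req#11 t=16s: DENY
  req#12 t=16s: DENY
  req#13 t=17s: DENY
  req#14 t=19s: ALLOW

Answer: AAAAAAADAADDDA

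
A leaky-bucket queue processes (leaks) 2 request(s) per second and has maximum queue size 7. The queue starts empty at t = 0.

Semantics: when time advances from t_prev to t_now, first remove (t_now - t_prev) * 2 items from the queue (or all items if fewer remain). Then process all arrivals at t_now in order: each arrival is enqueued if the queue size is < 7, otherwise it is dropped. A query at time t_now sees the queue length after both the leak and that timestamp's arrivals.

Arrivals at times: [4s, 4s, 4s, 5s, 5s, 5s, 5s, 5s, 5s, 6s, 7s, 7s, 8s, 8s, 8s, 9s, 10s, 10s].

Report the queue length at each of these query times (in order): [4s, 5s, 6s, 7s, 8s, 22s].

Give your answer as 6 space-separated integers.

Queue lengths at query times:
  query t=4s: backlog = 3
  query t=5s: backlog = 7
  query t=6s: backlog = 6
  query t=7s: backlog = 6
  query t=8s: backlog = 7
  query t=22s: backlog = 0

Answer: 3 7 6 6 7 0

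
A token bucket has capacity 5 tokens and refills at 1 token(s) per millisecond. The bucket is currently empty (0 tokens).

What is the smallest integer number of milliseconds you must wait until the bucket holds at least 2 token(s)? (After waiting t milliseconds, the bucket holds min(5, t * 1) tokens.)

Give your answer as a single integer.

Answer: 2

Derivation:
Need t * 1 >= 2, so t >= 2/1.
Smallest integer t = ceil(2/1) = 2.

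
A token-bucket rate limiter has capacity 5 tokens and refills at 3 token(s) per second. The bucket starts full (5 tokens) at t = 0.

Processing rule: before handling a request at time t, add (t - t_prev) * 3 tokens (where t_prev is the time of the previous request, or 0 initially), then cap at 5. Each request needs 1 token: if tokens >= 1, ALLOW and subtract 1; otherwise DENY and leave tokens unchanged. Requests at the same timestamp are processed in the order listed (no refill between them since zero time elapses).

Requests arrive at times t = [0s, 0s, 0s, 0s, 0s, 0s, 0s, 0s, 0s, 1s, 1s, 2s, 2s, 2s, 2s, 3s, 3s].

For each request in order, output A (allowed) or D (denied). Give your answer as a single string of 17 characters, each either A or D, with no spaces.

Simulating step by step:
  req#1 t=0s: ALLOW
  req#2 t=0s: ALLOW
  req#3 t=0s: ALLOW
  req#4 t=0s: ALLOW
  req#5 t=0s: ALLOW
  req#6 t=0s: DENY
  req#7 t=0s: DENY
  req#8 t=0s: DENY
  req#9 t=0s: DENY
  req#10 t=1s: ALLOW
  req#11 t=1s: ALLOW
  req#12 t=2s: ALLOW
  req#13 t=2s: ALLOW
  req#14 t=2s: ALLOW
  req#15 t=2s: ALLOW
  req#16 t=3s: ALLOW
  req#17 t=3s: ALLOW

Answer: AAAAADDDDAAAAAAAA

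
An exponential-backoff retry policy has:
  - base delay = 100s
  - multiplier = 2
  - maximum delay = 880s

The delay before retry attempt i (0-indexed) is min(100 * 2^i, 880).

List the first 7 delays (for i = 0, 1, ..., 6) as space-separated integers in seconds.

Answer: 100 200 400 800 880 880 880

Derivation:
Computing each delay:
  i=0: min(100*2^0, 880) = 100
  i=1: min(100*2^1, 880) = 200
  i=2: min(100*2^2, 880) = 400
  i=3: min(100*2^3, 880) = 800
  i=4: min(100*2^4, 880) = 880
  i=5: min(100*2^5, 880) = 880
  i=6: min(100*2^6, 880) = 880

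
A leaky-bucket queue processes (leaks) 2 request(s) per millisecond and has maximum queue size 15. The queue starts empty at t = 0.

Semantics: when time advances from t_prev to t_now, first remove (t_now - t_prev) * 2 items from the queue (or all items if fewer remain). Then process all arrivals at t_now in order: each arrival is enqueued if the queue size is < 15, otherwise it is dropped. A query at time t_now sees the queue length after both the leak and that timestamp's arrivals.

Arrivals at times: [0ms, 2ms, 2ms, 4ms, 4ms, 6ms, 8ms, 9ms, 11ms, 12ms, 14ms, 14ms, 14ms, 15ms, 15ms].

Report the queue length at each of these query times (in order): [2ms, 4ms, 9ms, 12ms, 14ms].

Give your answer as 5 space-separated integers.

Answer: 2 2 1 1 3

Derivation:
Queue lengths at query times:
  query t=2ms: backlog = 2
  query t=4ms: backlog = 2
  query t=9ms: backlog = 1
  query t=12ms: backlog = 1
  query t=14ms: backlog = 3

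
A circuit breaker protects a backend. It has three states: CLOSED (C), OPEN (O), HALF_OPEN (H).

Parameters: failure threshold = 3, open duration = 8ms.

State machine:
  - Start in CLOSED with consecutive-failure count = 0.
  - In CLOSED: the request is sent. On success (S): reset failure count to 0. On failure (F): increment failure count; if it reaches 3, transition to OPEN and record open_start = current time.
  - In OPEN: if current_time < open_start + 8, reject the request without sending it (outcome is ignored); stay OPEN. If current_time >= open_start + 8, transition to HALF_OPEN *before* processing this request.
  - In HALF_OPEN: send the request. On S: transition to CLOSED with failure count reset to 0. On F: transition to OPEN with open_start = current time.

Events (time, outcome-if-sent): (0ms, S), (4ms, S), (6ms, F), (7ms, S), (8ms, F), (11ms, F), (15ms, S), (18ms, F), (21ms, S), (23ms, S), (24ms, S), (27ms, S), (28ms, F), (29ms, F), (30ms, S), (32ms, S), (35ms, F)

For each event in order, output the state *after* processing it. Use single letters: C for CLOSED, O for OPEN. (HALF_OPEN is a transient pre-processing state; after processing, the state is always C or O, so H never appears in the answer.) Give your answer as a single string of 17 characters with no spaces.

Answer: CCCCCCCCCCCCCCCCC

Derivation:
State after each event:
  event#1 t=0ms outcome=S: state=CLOSED
  event#2 t=4ms outcome=S: state=CLOSED
  event#3 t=6ms outcome=F: state=CLOSED
  event#4 t=7ms outcome=S: state=CLOSED
  event#5 t=8ms outcome=F: state=CLOSED
  event#6 t=11ms outcome=F: state=CLOSED
  event#7 t=15ms outcome=S: state=CLOSED
  event#8 t=18ms outcome=F: state=CLOSED
  event#9 t=21ms outcome=S: state=CLOSED
  event#10 t=23ms outcome=S: state=CLOSED
  event#11 t=24ms outcome=S: state=CLOSED
  event#12 t=27ms outcome=S: state=CLOSED
  event#13 t=28ms outcome=F: state=CLOSED
  event#14 t=29ms outcome=F: state=CLOSED
  event#15 t=30ms outcome=S: state=CLOSED
  event#16 t=32ms outcome=S: state=CLOSED
  event#17 t=35ms outcome=F: state=CLOSED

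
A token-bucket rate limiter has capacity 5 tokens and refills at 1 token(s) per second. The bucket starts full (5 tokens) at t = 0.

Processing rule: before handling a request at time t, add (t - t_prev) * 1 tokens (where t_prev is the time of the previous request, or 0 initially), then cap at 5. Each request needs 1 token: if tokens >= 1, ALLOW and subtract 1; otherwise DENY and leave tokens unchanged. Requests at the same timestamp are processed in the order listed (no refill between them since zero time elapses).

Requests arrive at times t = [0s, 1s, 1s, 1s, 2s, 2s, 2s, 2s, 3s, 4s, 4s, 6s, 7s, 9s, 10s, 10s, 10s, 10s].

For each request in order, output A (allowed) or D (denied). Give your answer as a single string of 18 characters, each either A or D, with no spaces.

Answer: AAAAAAADAADAAAAAAD

Derivation:
Simulating step by step:
  req#1 t=0s: ALLOW
  req#2 t=1s: ALLOW
  req#3 t=1s: ALLOW
  req#4 t=1s: ALLOW
  req#5 t=2s: ALLOW
  req#6 t=2s: ALLOW
  req#7 t=2s: ALLOW
  req#8 t=2s: DENY
  req#9 t=3s: ALLOW
  req#10 t=4s: ALLOW
  req#11 t=4s: DENY
  req#12 t=6s: ALLOW
  req#13 t=7s: ALLOW
  req#14 t=9s: ALLOW
  req#15 t=10s: ALLOW
  req#16 t=10s: ALLOW
  req#17 t=10s: ALLOW
  req#18 t=10s: DENY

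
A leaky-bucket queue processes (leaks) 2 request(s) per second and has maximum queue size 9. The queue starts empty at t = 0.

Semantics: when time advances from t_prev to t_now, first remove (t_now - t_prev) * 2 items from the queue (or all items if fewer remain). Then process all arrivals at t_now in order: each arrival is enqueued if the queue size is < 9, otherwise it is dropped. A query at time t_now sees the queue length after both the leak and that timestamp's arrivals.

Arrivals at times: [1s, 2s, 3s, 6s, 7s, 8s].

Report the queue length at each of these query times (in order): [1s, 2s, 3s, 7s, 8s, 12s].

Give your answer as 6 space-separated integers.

Answer: 1 1 1 1 1 0

Derivation:
Queue lengths at query times:
  query t=1s: backlog = 1
  query t=2s: backlog = 1
  query t=3s: backlog = 1
  query t=7s: backlog = 1
  query t=8s: backlog = 1
  query t=12s: backlog = 0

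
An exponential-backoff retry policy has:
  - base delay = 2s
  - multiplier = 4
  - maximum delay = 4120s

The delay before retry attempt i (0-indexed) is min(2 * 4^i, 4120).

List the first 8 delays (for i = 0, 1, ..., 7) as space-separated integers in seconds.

Answer: 2 8 32 128 512 2048 4120 4120

Derivation:
Computing each delay:
  i=0: min(2*4^0, 4120) = 2
  i=1: min(2*4^1, 4120) = 8
  i=2: min(2*4^2, 4120) = 32
  i=3: min(2*4^3, 4120) = 128
  i=4: min(2*4^4, 4120) = 512
  i=5: min(2*4^5, 4120) = 2048
  i=6: min(2*4^6, 4120) = 4120
  i=7: min(2*4^7, 4120) = 4120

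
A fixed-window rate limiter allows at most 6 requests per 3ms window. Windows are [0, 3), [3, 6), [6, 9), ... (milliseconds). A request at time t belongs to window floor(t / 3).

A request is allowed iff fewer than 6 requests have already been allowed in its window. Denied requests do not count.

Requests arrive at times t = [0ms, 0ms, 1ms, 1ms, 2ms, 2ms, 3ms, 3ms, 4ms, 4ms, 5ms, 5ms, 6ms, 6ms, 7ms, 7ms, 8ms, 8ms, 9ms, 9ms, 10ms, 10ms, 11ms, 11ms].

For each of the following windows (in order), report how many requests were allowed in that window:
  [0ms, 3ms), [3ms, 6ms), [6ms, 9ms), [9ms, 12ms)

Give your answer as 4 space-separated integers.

Answer: 6 6 6 6

Derivation:
Processing requests:
  req#1 t=0ms (window 0): ALLOW
  req#2 t=0ms (window 0): ALLOW
  req#3 t=1ms (window 0): ALLOW
  req#4 t=1ms (window 0): ALLOW
  req#5 t=2ms (window 0): ALLOW
  req#6 t=2ms (window 0): ALLOW
  req#7 t=3ms (window 1): ALLOW
  req#8 t=3ms (window 1): ALLOW
  req#9 t=4ms (window 1): ALLOW
  req#10 t=4ms (window 1): ALLOW
  req#11 t=5ms (window 1): ALLOW
  req#12 t=5ms (window 1): ALLOW
  req#13 t=6ms (window 2): ALLOW
  req#14 t=6ms (window 2): ALLOW
  req#15 t=7ms (window 2): ALLOW
  req#16 t=7ms (window 2): ALLOW
  req#17 t=8ms (window 2): ALLOW
  req#18 t=8ms (window 2): ALLOW
  req#19 t=9ms (window 3): ALLOW
  req#20 t=9ms (window 3): ALLOW
  req#21 t=10ms (window 3): ALLOW
  req#22 t=10ms (window 3): ALLOW
  req#23 t=11ms (window 3): ALLOW
  req#24 t=11ms (window 3): ALLOW

Allowed counts by window: 6 6 6 6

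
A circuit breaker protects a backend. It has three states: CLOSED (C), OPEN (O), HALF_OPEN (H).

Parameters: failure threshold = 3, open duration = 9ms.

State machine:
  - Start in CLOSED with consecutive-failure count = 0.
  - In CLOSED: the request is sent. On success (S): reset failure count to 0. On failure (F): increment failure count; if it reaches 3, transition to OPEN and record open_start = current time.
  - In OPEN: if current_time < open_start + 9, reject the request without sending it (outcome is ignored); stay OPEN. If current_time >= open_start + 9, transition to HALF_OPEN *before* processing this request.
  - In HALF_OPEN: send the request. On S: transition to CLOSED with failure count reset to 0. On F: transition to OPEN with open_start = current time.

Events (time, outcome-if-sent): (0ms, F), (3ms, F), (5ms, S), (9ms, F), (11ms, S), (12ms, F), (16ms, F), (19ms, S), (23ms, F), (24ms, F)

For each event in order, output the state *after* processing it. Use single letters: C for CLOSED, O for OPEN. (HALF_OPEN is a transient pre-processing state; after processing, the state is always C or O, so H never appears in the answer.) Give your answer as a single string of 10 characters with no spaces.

State after each event:
  event#1 t=0ms outcome=F: state=CLOSED
  event#2 t=3ms outcome=F: state=CLOSED
  event#3 t=5ms outcome=S: state=CLOSED
  event#4 t=9ms outcome=F: state=CLOSED
  event#5 t=11ms outcome=S: state=CLOSED
  event#6 t=12ms outcome=F: state=CLOSED
  event#7 t=16ms outcome=F: state=CLOSED
  event#8 t=19ms outcome=S: state=CLOSED
  event#9 t=23ms outcome=F: state=CLOSED
  event#10 t=24ms outcome=F: state=CLOSED

Answer: CCCCCCCCCC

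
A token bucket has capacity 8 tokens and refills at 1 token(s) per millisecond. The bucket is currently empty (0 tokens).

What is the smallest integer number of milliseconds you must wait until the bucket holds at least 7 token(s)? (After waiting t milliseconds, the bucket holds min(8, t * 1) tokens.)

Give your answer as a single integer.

Need t * 1 >= 7, so t >= 7/1.
Smallest integer t = ceil(7/1) = 7.

Answer: 7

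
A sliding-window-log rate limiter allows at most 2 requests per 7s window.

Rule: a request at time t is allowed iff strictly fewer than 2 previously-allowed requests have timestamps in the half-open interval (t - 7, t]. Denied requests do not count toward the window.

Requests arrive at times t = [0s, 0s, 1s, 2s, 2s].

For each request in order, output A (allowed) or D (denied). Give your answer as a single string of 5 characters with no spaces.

Answer: AADDD

Derivation:
Tracking allowed requests in the window:
  req#1 t=0s: ALLOW
  req#2 t=0s: ALLOW
  req#3 t=1s: DENY
  req#4 t=2s: DENY
  req#5 t=2s: DENY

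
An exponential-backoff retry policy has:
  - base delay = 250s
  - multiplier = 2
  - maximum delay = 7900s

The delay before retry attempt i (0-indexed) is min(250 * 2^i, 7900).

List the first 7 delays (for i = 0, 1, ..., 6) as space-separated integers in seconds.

Computing each delay:
  i=0: min(250*2^0, 7900) = 250
  i=1: min(250*2^1, 7900) = 500
  i=2: min(250*2^2, 7900) = 1000
  i=3: min(250*2^3, 7900) = 2000
  i=4: min(250*2^4, 7900) = 4000
  i=5: min(250*2^5, 7900) = 7900
  i=6: min(250*2^6, 7900) = 7900

Answer: 250 500 1000 2000 4000 7900 7900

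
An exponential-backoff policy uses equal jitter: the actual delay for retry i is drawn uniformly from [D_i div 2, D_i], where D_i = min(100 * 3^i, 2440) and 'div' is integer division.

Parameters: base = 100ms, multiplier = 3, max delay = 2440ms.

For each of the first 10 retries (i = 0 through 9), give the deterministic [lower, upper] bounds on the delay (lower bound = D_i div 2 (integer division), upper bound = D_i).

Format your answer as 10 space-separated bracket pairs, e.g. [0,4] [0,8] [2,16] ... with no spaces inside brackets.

Answer: [50,100] [150,300] [450,900] [1220,2440] [1220,2440] [1220,2440] [1220,2440] [1220,2440] [1220,2440] [1220,2440]

Derivation:
Computing bounds per retry:
  i=0: D_i=min(100*3^0,2440)=100, bounds=[50,100]
  i=1: D_i=min(100*3^1,2440)=300, bounds=[150,300]
  i=2: D_i=min(100*3^2,2440)=900, bounds=[450,900]
  i=3: D_i=min(100*3^3,2440)=2440, bounds=[1220,2440]
  i=4: D_i=min(100*3^4,2440)=2440, bounds=[1220,2440]
  i=5: D_i=min(100*3^5,2440)=2440, bounds=[1220,2440]
  i=6: D_i=min(100*3^6,2440)=2440, bounds=[1220,2440]
  i=7: D_i=min(100*3^7,2440)=2440, bounds=[1220,2440]
  i=8: D_i=min(100*3^8,2440)=2440, bounds=[1220,2440]
  i=9: D_i=min(100*3^9,2440)=2440, bounds=[1220,2440]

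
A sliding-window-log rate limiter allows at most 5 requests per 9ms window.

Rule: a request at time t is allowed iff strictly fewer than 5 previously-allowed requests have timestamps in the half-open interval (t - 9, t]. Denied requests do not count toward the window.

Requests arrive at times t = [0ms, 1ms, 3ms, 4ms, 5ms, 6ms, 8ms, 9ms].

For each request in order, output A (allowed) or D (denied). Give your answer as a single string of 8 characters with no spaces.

Answer: AAAAADDA

Derivation:
Tracking allowed requests in the window:
  req#1 t=0ms: ALLOW
  req#2 t=1ms: ALLOW
  req#3 t=3ms: ALLOW
  req#4 t=4ms: ALLOW
  req#5 t=5ms: ALLOW
  req#6 t=6ms: DENY
  req#7 t=8ms: DENY
  req#8 t=9ms: ALLOW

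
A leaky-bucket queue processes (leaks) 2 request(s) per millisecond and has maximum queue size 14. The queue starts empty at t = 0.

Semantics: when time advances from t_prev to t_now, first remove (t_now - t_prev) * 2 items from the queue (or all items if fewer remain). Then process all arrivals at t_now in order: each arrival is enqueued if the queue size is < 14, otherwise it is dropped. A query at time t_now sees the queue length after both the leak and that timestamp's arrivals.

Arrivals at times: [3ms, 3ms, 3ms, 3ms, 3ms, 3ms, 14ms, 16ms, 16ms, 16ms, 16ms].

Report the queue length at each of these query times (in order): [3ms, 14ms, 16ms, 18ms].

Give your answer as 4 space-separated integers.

Queue lengths at query times:
  query t=3ms: backlog = 6
  query t=14ms: backlog = 1
  query t=16ms: backlog = 4
  query t=18ms: backlog = 0

Answer: 6 1 4 0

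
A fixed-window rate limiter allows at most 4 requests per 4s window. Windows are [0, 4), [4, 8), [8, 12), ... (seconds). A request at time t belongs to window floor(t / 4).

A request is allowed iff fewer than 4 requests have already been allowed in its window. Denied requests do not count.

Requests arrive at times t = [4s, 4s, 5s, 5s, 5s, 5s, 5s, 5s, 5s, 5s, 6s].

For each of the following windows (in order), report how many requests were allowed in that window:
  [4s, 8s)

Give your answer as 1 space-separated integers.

Processing requests:
  req#1 t=4s (window 1): ALLOW
  req#2 t=4s (window 1): ALLOW
  req#3 t=5s (window 1): ALLOW
  req#4 t=5s (window 1): ALLOW
  req#5 t=5s (window 1): DENY
  req#6 t=5s (window 1): DENY
  req#7 t=5s (window 1): DENY
  req#8 t=5s (window 1): DENY
  req#9 t=5s (window 1): DENY
  req#10 t=5s (window 1): DENY
  req#11 t=6s (window 1): DENY

Allowed counts by window: 4

Answer: 4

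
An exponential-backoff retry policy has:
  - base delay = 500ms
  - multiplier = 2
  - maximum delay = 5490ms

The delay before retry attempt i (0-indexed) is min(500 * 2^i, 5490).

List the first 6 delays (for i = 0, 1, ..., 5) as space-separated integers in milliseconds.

Computing each delay:
  i=0: min(500*2^0, 5490) = 500
  i=1: min(500*2^1, 5490) = 1000
  i=2: min(500*2^2, 5490) = 2000
  i=3: min(500*2^3, 5490) = 4000
  i=4: min(500*2^4, 5490) = 5490
  i=5: min(500*2^5, 5490) = 5490

Answer: 500 1000 2000 4000 5490 5490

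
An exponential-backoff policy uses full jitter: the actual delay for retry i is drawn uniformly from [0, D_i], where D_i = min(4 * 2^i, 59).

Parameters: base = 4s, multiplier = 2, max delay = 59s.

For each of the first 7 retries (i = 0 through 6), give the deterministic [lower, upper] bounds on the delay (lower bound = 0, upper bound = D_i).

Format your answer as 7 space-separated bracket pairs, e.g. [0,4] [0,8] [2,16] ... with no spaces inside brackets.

Answer: [0,4] [0,8] [0,16] [0,32] [0,59] [0,59] [0,59]

Derivation:
Computing bounds per retry:
  i=0: D_i=min(4*2^0,59)=4, bounds=[0,4]
  i=1: D_i=min(4*2^1,59)=8, bounds=[0,8]
  i=2: D_i=min(4*2^2,59)=16, bounds=[0,16]
  i=3: D_i=min(4*2^3,59)=32, bounds=[0,32]
  i=4: D_i=min(4*2^4,59)=59, bounds=[0,59]
  i=5: D_i=min(4*2^5,59)=59, bounds=[0,59]
  i=6: D_i=min(4*2^6,59)=59, bounds=[0,59]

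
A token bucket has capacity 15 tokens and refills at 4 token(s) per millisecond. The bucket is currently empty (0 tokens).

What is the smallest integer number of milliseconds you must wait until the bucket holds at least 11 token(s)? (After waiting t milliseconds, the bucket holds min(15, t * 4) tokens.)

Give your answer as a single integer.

Need t * 4 >= 11, so t >= 11/4.
Smallest integer t = ceil(11/4) = 3.

Answer: 3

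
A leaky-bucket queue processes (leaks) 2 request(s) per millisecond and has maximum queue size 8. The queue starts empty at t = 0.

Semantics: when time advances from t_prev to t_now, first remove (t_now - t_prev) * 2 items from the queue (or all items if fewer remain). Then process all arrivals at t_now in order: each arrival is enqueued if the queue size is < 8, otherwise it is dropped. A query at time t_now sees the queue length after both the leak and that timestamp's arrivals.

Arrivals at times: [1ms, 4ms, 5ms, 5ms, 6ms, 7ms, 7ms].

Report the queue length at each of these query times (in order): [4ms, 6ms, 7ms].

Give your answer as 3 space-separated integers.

Answer: 1 1 2

Derivation:
Queue lengths at query times:
  query t=4ms: backlog = 1
  query t=6ms: backlog = 1
  query t=7ms: backlog = 2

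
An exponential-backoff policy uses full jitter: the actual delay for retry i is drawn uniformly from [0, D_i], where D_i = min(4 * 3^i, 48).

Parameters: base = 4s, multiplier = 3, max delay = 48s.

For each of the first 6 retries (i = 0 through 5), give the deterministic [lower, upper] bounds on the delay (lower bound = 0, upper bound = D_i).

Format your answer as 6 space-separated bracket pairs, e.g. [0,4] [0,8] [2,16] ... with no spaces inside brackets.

Answer: [0,4] [0,12] [0,36] [0,48] [0,48] [0,48]

Derivation:
Computing bounds per retry:
  i=0: D_i=min(4*3^0,48)=4, bounds=[0,4]
  i=1: D_i=min(4*3^1,48)=12, bounds=[0,12]
  i=2: D_i=min(4*3^2,48)=36, bounds=[0,36]
  i=3: D_i=min(4*3^3,48)=48, bounds=[0,48]
  i=4: D_i=min(4*3^4,48)=48, bounds=[0,48]
  i=5: D_i=min(4*3^5,48)=48, bounds=[0,48]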